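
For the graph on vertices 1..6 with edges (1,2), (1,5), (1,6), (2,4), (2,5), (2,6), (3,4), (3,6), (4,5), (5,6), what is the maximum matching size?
3 (matching: (1,6), (2,5), (3,4); upper bound floor(n/2) = floor(6/2) = 3)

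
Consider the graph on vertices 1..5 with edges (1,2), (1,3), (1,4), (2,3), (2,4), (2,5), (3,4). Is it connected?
Yes (BFS from 1 visits [1, 2, 3, 4, 5] — all 5 vertices reached)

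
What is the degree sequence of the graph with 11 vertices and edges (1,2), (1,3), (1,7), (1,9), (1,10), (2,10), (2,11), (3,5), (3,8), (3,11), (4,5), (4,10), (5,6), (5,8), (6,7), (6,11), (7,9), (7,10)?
[5, 4, 4, 4, 4, 3, 3, 3, 2, 2, 2] (degrees: deg(1)=5, deg(2)=3, deg(3)=4, deg(4)=2, deg(5)=4, deg(6)=3, deg(7)=4, deg(8)=2, deg(9)=2, deg(10)=4, deg(11)=3)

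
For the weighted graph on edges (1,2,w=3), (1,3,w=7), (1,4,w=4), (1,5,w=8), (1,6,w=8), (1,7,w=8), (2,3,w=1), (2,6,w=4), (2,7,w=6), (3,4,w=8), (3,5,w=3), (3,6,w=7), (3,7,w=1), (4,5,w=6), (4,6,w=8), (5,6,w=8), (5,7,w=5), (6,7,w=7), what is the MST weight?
16 (MST edges: (1,2,w=3), (1,4,w=4), (2,3,w=1), (2,6,w=4), (3,5,w=3), (3,7,w=1); sum of weights 3 + 4 + 1 + 4 + 3 + 1 = 16)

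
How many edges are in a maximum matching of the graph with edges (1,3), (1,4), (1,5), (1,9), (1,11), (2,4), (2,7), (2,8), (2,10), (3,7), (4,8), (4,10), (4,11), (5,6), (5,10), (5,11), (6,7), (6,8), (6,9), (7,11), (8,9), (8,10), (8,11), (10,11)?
5 (matching: (1,5), (3,7), (4,8), (6,9), (10,11); upper bound floor(n/2) = floor(11/2) = 5)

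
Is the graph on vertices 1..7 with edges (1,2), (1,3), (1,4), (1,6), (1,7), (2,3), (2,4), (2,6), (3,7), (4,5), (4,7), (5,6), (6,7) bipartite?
No (odd cycle of length 3: 2 -> 1 -> 3 -> 2)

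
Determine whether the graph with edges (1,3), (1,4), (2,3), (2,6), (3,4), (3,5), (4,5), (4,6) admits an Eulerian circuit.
Yes (the graph is connected and all 6 vertices have even degree)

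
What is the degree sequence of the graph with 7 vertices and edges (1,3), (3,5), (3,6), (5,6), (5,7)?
[3, 3, 2, 1, 1, 0, 0] (degrees: deg(1)=1, deg(2)=0, deg(3)=3, deg(4)=0, deg(5)=3, deg(6)=2, deg(7)=1)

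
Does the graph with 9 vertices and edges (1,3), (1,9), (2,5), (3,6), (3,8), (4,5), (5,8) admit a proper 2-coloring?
Yes. Partition: {1, 2, 4, 6, 7, 8}, {3, 5, 9}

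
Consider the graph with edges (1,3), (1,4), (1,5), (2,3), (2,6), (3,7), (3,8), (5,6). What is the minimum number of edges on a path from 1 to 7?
2 (path: 1 -> 3 -> 7, 2 edges)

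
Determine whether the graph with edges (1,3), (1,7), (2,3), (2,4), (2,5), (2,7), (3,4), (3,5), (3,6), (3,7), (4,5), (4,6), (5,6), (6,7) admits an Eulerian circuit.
Yes (the graph is connected and all 7 vertices have even degree)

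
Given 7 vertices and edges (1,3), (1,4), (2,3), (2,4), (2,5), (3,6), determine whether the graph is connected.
No, it has 2 components: {1, 2, 3, 4, 5, 6}, {7}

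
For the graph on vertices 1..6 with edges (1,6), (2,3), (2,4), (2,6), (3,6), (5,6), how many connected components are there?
1 (components: {1, 2, 3, 4, 5, 6})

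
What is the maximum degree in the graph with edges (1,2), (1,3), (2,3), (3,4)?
3 (attained at vertex 3)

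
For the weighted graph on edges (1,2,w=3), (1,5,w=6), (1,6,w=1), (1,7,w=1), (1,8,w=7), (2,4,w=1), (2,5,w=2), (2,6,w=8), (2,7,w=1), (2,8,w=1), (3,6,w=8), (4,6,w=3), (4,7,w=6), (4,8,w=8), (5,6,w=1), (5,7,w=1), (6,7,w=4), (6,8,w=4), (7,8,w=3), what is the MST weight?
14 (MST edges: (1,6,w=1), (1,7,w=1), (2,4,w=1), (2,7,w=1), (2,8,w=1), (3,6,w=8), (5,7,w=1); sum of weights 1 + 1 + 1 + 1 + 1 + 8 + 1 = 14)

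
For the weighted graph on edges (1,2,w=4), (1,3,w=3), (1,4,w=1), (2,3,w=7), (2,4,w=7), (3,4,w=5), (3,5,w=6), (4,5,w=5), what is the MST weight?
13 (MST edges: (1,2,w=4), (1,3,w=3), (1,4,w=1), (4,5,w=5); sum of weights 4 + 3 + 1 + 5 = 13)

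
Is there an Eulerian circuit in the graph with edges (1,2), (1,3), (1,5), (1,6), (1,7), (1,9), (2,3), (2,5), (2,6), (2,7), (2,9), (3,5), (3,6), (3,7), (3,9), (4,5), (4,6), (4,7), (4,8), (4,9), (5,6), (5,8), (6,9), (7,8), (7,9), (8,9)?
No (2 vertices have odd degree: {4, 9}; Eulerian circuit requires 0)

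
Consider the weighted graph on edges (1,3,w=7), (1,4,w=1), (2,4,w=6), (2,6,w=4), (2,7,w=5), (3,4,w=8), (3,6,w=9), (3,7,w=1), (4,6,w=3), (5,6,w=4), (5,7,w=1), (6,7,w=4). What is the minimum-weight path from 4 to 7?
7 (path: 4 -> 6 -> 7; weights 3 + 4 = 7)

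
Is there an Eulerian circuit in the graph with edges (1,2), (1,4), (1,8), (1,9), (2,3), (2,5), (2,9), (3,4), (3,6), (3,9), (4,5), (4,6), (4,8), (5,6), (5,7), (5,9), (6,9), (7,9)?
No (2 vertices have odd degree: {4, 5}; Eulerian circuit requires 0)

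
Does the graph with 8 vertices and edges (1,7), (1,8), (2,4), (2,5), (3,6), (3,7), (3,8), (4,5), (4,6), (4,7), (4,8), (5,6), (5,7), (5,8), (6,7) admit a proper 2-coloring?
No (odd cycle of length 5: 5 -> 8 -> 1 -> 7 -> 6 -> 5)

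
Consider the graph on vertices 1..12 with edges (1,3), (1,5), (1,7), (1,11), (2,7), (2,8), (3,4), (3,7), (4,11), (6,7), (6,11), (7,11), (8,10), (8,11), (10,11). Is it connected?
No, it has 3 components: {1, 2, 3, 4, 5, 6, 7, 8, 10, 11}, {9}, {12}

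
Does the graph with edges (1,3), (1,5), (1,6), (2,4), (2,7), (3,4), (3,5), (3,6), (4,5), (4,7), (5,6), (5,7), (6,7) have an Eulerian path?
Yes (the graph is connected and exactly 2 vertices have odd degree: {1, 5}; any Eulerian path must start and end at those)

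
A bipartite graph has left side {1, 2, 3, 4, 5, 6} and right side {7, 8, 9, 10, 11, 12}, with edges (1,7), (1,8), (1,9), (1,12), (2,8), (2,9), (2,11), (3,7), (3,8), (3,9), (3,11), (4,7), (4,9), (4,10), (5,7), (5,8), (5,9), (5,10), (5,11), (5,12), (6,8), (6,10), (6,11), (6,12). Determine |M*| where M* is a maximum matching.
6 (matching: (1,12), (2,11), (3,9), (4,10), (5,7), (6,8); upper bound min(|L|,|R|) = min(6,6) = 6)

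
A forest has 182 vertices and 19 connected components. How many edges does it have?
163 (Each of the 19 component trees on V_i vertices has V_i - 1 edges; summing gives V - C = 182 - 19 = 163)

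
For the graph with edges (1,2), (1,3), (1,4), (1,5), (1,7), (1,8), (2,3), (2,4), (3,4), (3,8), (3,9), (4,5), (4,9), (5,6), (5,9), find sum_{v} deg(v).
30 (handshake: sum of degrees = 2|E| = 2 x 15 = 30)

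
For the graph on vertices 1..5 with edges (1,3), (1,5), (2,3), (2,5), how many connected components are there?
2 (components: {1, 2, 3, 5}, {4})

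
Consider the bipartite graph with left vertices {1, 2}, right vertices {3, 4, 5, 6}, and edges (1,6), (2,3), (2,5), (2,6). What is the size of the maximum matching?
2 (matching: (1,6), (2,5); upper bound min(|L|,|R|) = min(2,4) = 2)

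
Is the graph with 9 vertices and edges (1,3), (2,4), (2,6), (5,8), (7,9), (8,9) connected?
No, it has 3 components: {1, 3}, {2, 4, 6}, {5, 7, 8, 9}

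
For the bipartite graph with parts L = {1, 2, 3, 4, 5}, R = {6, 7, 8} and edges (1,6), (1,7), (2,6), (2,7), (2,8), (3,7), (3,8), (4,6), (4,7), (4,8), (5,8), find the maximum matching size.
3 (matching: (1,7), (2,8), (4,6); upper bound min(|L|,|R|) = min(5,3) = 3)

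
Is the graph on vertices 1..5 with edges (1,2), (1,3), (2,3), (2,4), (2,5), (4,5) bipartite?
No (odd cycle of length 3: 3 -> 1 -> 2 -> 3)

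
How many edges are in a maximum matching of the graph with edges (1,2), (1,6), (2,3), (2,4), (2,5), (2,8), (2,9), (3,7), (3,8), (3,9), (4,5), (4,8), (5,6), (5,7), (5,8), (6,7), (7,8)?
4 (matching: (2,4), (3,9), (5,8), (6,7); upper bound floor(n/2) = floor(9/2) = 4)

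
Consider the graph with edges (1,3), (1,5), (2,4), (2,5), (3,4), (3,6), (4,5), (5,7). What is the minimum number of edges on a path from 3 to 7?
3 (path: 3 -> 4 -> 5 -> 7, 3 edges)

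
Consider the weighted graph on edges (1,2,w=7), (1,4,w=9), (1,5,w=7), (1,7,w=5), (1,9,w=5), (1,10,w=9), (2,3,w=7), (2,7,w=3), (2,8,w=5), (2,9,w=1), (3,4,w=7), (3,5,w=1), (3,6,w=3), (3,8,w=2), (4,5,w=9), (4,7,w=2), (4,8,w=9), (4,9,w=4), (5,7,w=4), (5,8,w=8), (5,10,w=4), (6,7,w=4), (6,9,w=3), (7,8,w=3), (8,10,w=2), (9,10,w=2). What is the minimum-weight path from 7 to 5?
4 (path: 7 -> 5; weights 4 = 4)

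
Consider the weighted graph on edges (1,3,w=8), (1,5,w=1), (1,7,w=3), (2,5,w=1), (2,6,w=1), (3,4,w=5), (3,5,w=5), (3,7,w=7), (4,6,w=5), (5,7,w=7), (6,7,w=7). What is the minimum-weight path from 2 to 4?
6 (path: 2 -> 6 -> 4; weights 1 + 5 = 6)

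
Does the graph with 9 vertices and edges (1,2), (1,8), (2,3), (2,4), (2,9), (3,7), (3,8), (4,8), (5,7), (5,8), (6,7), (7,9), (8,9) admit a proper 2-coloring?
Yes. Partition: {1, 3, 4, 5, 6, 9}, {2, 7, 8}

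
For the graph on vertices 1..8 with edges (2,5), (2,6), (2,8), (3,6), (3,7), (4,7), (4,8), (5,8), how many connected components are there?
2 (components: {1}, {2, 3, 4, 5, 6, 7, 8})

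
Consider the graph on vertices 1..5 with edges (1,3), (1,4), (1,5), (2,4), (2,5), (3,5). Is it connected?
Yes (BFS from 1 visits [1, 3, 4, 5, 2] — all 5 vertices reached)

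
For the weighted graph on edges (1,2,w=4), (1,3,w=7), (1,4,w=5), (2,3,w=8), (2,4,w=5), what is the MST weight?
16 (MST edges: (1,2,w=4), (1,3,w=7), (1,4,w=5); sum of weights 4 + 7 + 5 = 16)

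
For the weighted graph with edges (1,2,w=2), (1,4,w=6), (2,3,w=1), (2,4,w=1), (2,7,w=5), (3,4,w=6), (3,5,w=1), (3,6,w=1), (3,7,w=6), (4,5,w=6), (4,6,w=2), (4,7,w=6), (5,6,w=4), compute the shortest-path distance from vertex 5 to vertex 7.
7 (path: 5 -> 3 -> 7; weights 1 + 6 = 7)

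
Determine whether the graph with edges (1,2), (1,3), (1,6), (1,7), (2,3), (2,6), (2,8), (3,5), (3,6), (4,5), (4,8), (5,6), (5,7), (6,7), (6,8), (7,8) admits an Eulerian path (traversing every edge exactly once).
Yes — and in fact it has an Eulerian circuit (the graph is connected and all 8 vertices have even degree)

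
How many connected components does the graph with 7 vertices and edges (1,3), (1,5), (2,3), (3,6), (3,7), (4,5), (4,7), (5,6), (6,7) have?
1 (components: {1, 2, 3, 4, 5, 6, 7})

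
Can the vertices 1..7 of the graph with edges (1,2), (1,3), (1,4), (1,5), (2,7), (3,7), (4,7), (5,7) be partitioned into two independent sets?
Yes. Partition: {1, 6, 7}, {2, 3, 4, 5}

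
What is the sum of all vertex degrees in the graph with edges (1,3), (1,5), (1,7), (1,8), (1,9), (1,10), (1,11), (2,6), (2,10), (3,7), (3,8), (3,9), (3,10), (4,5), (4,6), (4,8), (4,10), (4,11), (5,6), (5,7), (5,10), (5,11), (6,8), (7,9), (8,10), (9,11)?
52 (handshake: sum of degrees = 2|E| = 2 x 26 = 52)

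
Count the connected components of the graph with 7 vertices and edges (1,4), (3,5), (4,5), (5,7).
3 (components: {1, 3, 4, 5, 7}, {2}, {6})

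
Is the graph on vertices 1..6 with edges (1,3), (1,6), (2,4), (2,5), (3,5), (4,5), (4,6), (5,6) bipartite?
No (odd cycle of length 5: 5 -> 3 -> 1 -> 6 -> 4 -> 5)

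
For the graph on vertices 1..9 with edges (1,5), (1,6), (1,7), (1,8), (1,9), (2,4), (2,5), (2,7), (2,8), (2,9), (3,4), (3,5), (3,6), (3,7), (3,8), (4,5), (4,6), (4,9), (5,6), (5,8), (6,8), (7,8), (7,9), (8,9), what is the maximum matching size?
4 (matching: (1,9), (2,7), (3,8), (5,6); upper bound floor(n/2) = floor(9/2) = 4)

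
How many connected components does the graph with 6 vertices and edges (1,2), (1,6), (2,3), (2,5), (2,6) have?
2 (components: {1, 2, 3, 5, 6}, {4})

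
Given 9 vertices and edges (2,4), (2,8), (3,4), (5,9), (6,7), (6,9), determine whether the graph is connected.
No, it has 3 components: {1}, {2, 3, 4, 8}, {5, 6, 7, 9}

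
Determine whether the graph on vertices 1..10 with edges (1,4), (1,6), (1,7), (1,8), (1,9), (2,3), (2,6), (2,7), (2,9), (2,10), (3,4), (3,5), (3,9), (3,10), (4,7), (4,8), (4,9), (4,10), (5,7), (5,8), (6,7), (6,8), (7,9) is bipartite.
No (odd cycle of length 3: 9 -> 1 -> 7 -> 9)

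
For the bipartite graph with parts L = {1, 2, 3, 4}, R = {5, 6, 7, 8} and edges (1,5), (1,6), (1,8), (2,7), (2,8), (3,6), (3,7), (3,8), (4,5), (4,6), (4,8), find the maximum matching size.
4 (matching: (1,8), (2,7), (3,6), (4,5); upper bound min(|L|,|R|) = min(4,4) = 4)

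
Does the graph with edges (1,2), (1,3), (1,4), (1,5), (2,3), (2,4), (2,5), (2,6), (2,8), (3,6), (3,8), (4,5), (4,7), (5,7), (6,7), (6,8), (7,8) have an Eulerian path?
Yes — and in fact it has an Eulerian circuit (the graph is connected and all 8 vertices have even degree)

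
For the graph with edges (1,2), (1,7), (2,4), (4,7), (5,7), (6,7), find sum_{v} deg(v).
12 (handshake: sum of degrees = 2|E| = 2 x 6 = 12)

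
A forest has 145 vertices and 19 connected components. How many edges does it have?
126 (Each of the 19 component trees on V_i vertices has V_i - 1 edges; summing gives V - C = 145 - 19 = 126)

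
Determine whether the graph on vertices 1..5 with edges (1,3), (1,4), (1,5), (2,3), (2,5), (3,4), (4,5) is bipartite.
No (odd cycle of length 3: 3 -> 1 -> 4 -> 3)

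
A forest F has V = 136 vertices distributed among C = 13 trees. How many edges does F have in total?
123 (Each of the 13 component trees on V_i vertices has V_i - 1 edges; summing gives V - C = 136 - 13 = 123)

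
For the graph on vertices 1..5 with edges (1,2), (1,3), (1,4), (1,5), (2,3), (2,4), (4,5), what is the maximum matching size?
2 (matching: (1,5), (2,4); upper bound floor(n/2) = floor(5/2) = 2)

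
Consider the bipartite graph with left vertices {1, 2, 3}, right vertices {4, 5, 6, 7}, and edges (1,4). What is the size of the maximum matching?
1 (matching: (1,4); upper bound min(|L|,|R|) = min(3,4) = 3)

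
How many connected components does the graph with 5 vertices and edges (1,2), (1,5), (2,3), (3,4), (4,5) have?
1 (components: {1, 2, 3, 4, 5})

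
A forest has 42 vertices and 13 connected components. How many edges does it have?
29 (Each of the 13 component trees on V_i vertices has V_i - 1 edges; summing gives V - C = 42 - 13 = 29)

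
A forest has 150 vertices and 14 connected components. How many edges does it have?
136 (Each of the 14 component trees on V_i vertices has V_i - 1 edges; summing gives V - C = 150 - 14 = 136)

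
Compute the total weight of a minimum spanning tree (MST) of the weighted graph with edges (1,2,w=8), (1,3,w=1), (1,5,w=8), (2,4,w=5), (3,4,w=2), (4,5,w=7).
15 (MST edges: (1,3,w=1), (2,4,w=5), (3,4,w=2), (4,5,w=7); sum of weights 1 + 5 + 2 + 7 = 15)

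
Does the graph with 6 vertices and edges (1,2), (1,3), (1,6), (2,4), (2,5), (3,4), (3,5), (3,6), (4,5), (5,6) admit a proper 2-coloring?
No (odd cycle of length 3: 3 -> 1 -> 6 -> 3)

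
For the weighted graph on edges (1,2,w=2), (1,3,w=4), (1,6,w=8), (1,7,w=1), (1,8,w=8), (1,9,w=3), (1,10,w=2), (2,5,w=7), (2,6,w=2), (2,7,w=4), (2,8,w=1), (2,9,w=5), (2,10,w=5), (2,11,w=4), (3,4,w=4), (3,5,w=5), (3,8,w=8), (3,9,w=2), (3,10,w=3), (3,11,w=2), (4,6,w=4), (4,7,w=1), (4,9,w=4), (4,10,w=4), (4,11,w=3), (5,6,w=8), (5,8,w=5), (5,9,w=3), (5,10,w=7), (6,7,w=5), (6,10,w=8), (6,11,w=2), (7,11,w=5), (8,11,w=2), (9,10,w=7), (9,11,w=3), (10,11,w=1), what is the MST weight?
17 (MST edges: (1,2,w=2), (1,7,w=1), (1,10,w=2), (2,6,w=2), (2,8,w=1), (3,9,w=2), (3,11,w=2), (4,7,w=1), (5,9,w=3), (10,11,w=1); sum of weights 2 + 1 + 2 + 2 + 1 + 2 + 2 + 1 + 3 + 1 = 17)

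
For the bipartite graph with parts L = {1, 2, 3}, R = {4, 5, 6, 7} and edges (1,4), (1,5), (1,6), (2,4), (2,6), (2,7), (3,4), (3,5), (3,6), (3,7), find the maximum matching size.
3 (matching: (1,6), (2,7), (3,5); upper bound min(|L|,|R|) = min(3,4) = 3)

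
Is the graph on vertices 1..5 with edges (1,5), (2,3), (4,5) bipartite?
Yes. Partition: {1, 2, 4}, {3, 5}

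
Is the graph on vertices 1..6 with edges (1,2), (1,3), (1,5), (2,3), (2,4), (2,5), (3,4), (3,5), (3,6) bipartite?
No (odd cycle of length 3: 2 -> 1 -> 3 -> 2)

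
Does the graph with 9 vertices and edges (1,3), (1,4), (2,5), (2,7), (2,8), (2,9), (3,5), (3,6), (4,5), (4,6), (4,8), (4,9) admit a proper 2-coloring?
Yes. Partition: {1, 5, 6, 7, 8, 9}, {2, 3, 4}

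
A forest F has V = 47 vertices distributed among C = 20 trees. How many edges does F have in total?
27 (Each of the 20 component trees on V_i vertices has V_i - 1 edges; summing gives V - C = 47 - 20 = 27)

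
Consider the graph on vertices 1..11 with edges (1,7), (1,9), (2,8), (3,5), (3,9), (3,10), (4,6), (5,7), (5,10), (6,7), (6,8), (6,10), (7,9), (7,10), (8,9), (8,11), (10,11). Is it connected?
Yes (BFS from 1 visits [1, 7, 9, 5, 6, 10, 3, 8, 4, 11, 2] — all 11 vertices reached)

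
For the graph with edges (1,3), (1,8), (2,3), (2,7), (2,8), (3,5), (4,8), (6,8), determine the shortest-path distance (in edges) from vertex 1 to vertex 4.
2 (path: 1 -> 8 -> 4, 2 edges)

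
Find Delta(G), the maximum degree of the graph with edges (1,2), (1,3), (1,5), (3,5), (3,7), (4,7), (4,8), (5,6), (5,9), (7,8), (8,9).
4 (attained at vertex 5)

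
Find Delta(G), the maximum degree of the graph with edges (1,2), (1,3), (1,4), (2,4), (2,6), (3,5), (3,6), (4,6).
3 (attained at vertices 1, 2, 3, 4, 6)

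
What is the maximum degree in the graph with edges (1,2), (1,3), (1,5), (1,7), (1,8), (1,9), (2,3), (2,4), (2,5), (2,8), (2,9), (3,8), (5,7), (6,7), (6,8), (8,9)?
6 (attained at vertices 1, 2)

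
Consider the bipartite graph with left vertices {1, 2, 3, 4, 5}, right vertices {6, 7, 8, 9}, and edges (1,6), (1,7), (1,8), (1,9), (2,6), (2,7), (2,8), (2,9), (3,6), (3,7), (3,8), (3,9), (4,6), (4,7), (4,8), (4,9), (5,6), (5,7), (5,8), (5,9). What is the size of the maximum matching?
4 (matching: (1,9), (2,8), (3,7), (4,6); upper bound min(|L|,|R|) = min(5,4) = 4)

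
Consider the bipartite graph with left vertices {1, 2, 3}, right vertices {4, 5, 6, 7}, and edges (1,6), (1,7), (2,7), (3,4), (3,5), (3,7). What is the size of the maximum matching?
3 (matching: (1,6), (2,7), (3,5); upper bound min(|L|,|R|) = min(3,4) = 3)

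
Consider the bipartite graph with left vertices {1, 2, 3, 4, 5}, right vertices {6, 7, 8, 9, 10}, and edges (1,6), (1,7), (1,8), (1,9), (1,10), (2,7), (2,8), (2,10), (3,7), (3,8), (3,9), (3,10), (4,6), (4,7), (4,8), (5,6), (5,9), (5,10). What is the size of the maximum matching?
5 (matching: (1,10), (2,8), (3,9), (4,7), (5,6); upper bound min(|L|,|R|) = min(5,5) = 5)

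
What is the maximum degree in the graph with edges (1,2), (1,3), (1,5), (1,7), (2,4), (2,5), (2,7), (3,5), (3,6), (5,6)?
4 (attained at vertices 1, 2, 5)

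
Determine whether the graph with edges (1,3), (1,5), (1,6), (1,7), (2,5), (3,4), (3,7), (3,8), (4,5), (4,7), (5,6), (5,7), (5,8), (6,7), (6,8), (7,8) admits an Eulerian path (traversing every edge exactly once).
Yes (the graph is connected and exactly 2 vertices have odd degree: {2, 4}; any Eulerian path must start and end at those)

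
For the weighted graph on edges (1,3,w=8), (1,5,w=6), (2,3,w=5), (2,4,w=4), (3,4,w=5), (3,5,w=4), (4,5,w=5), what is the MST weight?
19 (MST edges: (1,5,w=6), (2,3,w=5), (2,4,w=4), (3,5,w=4); sum of weights 6 + 5 + 4 + 4 = 19)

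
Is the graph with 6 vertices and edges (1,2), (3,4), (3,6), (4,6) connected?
No, it has 3 components: {1, 2}, {3, 4, 6}, {5}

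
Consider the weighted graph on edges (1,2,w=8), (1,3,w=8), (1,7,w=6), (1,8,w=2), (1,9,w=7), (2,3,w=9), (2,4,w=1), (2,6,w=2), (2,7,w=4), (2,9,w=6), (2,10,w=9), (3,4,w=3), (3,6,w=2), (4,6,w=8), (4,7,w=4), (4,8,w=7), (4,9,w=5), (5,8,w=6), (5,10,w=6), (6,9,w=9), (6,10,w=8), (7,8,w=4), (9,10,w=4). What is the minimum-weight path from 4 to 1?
9 (path: 4 -> 8 -> 1; weights 7 + 2 = 9)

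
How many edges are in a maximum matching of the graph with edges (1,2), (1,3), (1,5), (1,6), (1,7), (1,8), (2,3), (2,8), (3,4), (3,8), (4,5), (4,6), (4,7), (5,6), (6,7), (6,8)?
4 (matching: (1,7), (2,8), (3,4), (5,6); upper bound floor(n/2) = floor(8/2) = 4)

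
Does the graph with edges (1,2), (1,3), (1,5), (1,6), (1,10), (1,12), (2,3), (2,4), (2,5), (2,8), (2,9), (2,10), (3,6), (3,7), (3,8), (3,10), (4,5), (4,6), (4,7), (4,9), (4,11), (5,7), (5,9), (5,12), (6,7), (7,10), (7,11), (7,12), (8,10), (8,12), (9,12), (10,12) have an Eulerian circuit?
No (2 vertices have odd degree: {2, 7}; Eulerian circuit requires 0)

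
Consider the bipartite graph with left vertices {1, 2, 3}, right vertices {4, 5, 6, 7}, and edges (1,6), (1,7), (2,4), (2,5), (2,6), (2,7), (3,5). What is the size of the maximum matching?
3 (matching: (1,7), (2,6), (3,5); upper bound min(|L|,|R|) = min(3,4) = 3)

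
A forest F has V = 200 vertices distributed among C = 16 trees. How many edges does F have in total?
184 (Each of the 16 component trees on V_i vertices has V_i - 1 edges; summing gives V - C = 200 - 16 = 184)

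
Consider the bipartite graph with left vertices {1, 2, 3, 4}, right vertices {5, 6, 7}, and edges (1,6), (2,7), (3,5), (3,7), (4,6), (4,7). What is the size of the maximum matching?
3 (matching: (1,6), (2,7), (3,5); upper bound min(|L|,|R|) = min(4,3) = 3)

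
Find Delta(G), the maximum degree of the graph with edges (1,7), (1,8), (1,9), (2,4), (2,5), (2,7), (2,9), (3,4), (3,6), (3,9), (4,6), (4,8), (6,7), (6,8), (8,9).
4 (attained at vertices 2, 4, 6, 8, 9)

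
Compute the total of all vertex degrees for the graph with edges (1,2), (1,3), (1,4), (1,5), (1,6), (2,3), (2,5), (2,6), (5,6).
18 (handshake: sum of degrees = 2|E| = 2 x 9 = 18)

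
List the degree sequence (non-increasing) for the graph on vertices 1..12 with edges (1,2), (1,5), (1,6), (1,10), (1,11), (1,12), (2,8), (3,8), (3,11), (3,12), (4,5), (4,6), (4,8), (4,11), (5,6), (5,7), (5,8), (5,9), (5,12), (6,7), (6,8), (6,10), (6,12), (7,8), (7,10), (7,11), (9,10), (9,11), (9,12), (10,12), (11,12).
[7, 7, 7, 6, 6, 6, 5, 5, 4, 4, 3, 2] (degrees: deg(1)=6, deg(2)=2, deg(3)=3, deg(4)=4, deg(5)=7, deg(6)=7, deg(7)=5, deg(8)=6, deg(9)=4, deg(10)=5, deg(11)=6, deg(12)=7)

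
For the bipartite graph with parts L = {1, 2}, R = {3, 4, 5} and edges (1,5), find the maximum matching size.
1 (matching: (1,5); upper bound min(|L|,|R|) = min(2,3) = 2)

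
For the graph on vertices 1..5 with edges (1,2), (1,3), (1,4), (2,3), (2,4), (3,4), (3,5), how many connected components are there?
1 (components: {1, 2, 3, 4, 5})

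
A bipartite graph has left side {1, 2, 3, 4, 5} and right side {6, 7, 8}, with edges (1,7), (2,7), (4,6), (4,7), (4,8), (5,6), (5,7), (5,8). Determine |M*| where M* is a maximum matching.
3 (matching: (1,7), (4,8), (5,6); upper bound min(|L|,|R|) = min(5,3) = 3)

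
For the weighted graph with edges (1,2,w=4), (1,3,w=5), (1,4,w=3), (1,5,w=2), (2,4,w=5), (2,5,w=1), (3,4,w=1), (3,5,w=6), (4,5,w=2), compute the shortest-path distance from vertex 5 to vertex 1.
2 (path: 5 -> 1; weights 2 = 2)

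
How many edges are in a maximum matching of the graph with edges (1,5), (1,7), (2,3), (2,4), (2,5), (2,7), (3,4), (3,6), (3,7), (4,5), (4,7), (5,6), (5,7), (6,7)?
3 (matching: (1,7), (3,6), (4,5); upper bound floor(n/2) = floor(7/2) = 3)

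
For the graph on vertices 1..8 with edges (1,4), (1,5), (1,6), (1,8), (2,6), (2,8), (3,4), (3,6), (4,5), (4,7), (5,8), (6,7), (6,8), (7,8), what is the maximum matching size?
4 (matching: (1,5), (2,8), (3,6), (4,7); upper bound floor(n/2) = floor(8/2) = 4)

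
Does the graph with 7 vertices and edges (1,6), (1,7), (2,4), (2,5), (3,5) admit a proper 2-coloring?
Yes. Partition: {1, 2, 3}, {4, 5, 6, 7}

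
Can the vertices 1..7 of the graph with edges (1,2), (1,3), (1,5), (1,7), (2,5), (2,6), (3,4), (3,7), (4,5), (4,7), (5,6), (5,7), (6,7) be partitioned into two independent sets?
No (odd cycle of length 3: 5 -> 1 -> 7 -> 5)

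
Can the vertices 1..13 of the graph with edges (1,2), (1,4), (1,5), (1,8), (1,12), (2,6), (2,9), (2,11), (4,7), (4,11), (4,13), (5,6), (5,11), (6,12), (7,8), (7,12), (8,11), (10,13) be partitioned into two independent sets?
Yes. Partition: {1, 3, 6, 7, 9, 11, 13}, {2, 4, 5, 8, 10, 12}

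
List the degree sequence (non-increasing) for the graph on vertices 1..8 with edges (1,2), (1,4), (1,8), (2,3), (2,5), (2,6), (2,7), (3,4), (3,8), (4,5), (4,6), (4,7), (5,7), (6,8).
[5, 5, 3, 3, 3, 3, 3, 3] (degrees: deg(1)=3, deg(2)=5, deg(3)=3, deg(4)=5, deg(5)=3, deg(6)=3, deg(7)=3, deg(8)=3)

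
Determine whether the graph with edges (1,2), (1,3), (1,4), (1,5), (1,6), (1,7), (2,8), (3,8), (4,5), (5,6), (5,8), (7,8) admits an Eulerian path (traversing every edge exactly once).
Yes — and in fact it has an Eulerian circuit (the graph is connected and all 8 vertices have even degree)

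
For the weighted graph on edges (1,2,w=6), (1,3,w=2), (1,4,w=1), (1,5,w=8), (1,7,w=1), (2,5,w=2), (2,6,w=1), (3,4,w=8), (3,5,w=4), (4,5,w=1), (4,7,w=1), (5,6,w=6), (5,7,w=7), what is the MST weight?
8 (MST edges: (1,3,w=2), (1,4,w=1), (1,7,w=1), (2,5,w=2), (2,6,w=1), (4,5,w=1); sum of weights 2 + 1 + 1 + 2 + 1 + 1 = 8)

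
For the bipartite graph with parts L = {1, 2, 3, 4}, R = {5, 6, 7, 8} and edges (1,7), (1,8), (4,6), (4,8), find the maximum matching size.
2 (matching: (1,7), (4,8); upper bound min(|L|,|R|) = min(4,4) = 4)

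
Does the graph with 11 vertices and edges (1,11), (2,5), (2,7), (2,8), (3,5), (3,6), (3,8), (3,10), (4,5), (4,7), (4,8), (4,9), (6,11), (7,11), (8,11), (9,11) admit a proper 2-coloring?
Yes. Partition: {1, 5, 6, 7, 8, 9, 10}, {2, 3, 4, 11}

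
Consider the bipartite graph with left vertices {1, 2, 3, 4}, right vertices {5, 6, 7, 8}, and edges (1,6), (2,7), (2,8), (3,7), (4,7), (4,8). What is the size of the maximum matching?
3 (matching: (1,6), (2,8), (3,7); upper bound min(|L|,|R|) = min(4,4) = 4)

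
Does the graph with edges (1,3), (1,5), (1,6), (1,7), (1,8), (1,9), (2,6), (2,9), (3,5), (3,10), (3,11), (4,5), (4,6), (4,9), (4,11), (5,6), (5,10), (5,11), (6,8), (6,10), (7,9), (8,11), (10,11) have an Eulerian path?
Yes (the graph is connected and exactly 2 vertices have odd degree: {8, 11}; any Eulerian path must start and end at those)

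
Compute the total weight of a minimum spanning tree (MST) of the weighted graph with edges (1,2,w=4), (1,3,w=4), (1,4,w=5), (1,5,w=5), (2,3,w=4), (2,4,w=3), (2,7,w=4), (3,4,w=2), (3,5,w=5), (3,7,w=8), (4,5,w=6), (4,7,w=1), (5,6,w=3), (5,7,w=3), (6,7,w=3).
16 (MST edges: (1,2,w=4), (2,4,w=3), (3,4,w=2), (4,7,w=1), (5,6,w=3), (5,7,w=3); sum of weights 4 + 3 + 2 + 1 + 3 + 3 = 16)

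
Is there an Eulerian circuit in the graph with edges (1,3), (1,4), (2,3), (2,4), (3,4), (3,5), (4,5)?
Yes (the graph is connected and all 5 vertices have even degree)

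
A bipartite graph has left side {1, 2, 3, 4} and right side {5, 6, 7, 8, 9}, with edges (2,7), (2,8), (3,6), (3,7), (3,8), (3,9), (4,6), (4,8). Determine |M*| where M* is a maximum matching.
3 (matching: (2,7), (3,9), (4,8); upper bound min(|L|,|R|) = min(4,5) = 4)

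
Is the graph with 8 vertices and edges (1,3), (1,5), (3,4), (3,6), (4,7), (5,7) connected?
No, it has 3 components: {1, 3, 4, 5, 6, 7}, {2}, {8}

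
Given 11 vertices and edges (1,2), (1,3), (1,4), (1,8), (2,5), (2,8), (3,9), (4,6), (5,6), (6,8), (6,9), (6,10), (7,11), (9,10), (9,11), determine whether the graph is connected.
Yes (BFS from 1 visits [1, 2, 3, 4, 8, 5, 9, 6, 10, 11, 7] — all 11 vertices reached)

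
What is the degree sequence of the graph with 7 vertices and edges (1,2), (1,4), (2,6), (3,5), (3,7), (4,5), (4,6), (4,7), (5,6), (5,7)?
[4, 4, 3, 3, 2, 2, 2] (degrees: deg(1)=2, deg(2)=2, deg(3)=2, deg(4)=4, deg(5)=4, deg(6)=3, deg(7)=3)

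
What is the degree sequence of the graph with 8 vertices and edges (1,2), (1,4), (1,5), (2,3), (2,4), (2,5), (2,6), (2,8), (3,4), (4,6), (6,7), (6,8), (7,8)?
[6, 4, 4, 3, 3, 2, 2, 2] (degrees: deg(1)=3, deg(2)=6, deg(3)=2, deg(4)=4, deg(5)=2, deg(6)=4, deg(7)=2, deg(8)=3)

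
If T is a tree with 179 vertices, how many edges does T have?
178 (A tree on V vertices has V - 1 edges, so 179 - 1 = 178)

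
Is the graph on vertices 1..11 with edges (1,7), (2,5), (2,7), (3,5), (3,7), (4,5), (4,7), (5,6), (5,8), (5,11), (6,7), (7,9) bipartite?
Yes. Partition: {1, 2, 3, 4, 6, 8, 9, 10, 11}, {5, 7}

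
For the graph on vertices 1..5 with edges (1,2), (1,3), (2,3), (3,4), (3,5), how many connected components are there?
1 (components: {1, 2, 3, 4, 5})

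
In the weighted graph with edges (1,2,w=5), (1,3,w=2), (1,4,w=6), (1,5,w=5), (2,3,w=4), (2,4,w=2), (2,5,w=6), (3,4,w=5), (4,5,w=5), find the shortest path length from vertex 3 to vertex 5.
7 (path: 3 -> 1 -> 5; weights 2 + 5 = 7)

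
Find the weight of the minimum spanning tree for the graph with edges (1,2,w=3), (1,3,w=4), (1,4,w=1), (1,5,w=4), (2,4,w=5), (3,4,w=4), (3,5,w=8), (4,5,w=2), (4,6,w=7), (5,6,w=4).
14 (MST edges: (1,2,w=3), (1,3,w=4), (1,4,w=1), (4,5,w=2), (5,6,w=4); sum of weights 3 + 4 + 1 + 2 + 4 = 14)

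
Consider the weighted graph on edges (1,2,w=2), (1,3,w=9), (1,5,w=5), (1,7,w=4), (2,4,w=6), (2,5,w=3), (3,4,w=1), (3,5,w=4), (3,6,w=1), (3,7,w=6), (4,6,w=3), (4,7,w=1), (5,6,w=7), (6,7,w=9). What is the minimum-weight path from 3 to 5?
4 (path: 3 -> 5; weights 4 = 4)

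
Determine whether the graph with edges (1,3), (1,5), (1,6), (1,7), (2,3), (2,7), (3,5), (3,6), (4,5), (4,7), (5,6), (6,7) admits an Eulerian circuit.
Yes (the graph is connected and all 7 vertices have even degree)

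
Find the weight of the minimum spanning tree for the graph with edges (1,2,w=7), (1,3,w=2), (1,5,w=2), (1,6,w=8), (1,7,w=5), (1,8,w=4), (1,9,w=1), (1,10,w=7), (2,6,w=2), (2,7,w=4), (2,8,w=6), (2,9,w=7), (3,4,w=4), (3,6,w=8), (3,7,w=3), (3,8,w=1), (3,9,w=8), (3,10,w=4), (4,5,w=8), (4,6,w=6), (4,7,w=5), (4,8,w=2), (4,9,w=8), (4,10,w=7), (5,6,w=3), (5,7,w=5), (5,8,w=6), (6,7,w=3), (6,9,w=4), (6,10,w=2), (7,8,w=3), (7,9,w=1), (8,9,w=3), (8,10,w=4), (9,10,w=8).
16 (MST edges: (1,3,w=2), (1,5,w=2), (1,9,w=1), (2,6,w=2), (3,8,w=1), (4,8,w=2), (5,6,w=3), (6,10,w=2), (7,9,w=1); sum of weights 2 + 2 + 1 + 2 + 1 + 2 + 3 + 2 + 1 = 16)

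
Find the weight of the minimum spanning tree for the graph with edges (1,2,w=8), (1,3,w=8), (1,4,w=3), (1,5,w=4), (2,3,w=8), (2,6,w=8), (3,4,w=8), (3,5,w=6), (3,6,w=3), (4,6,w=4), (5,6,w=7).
22 (MST edges: (1,2,w=8), (1,4,w=3), (1,5,w=4), (3,6,w=3), (4,6,w=4); sum of weights 8 + 3 + 4 + 3 + 4 = 22)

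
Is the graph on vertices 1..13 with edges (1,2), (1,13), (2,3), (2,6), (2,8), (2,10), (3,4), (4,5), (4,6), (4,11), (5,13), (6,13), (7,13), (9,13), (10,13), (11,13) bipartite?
Yes. Partition: {1, 3, 5, 6, 7, 8, 9, 10, 11, 12}, {2, 4, 13}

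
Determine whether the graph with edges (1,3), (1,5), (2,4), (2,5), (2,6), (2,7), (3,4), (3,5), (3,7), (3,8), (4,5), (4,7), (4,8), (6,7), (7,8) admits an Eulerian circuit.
No (4 vertices have odd degree: {3, 4, 7, 8}; Eulerian circuit requires 0)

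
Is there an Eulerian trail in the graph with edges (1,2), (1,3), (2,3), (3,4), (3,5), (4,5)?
Yes — and in fact it has an Eulerian circuit (the graph is connected and all 5 vertices have even degree)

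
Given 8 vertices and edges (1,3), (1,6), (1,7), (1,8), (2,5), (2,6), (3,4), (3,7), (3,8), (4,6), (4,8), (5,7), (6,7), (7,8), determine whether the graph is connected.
Yes (BFS from 1 visits [1, 3, 6, 7, 8, 4, 2, 5] — all 8 vertices reached)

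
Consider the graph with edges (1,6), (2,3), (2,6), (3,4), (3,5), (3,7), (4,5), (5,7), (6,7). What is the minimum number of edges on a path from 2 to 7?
2 (path: 2 -> 3 -> 7, 2 edges)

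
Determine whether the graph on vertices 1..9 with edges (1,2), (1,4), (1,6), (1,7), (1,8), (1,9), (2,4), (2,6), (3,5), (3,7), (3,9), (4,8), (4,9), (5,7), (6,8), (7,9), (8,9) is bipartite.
No (odd cycle of length 3: 7 -> 1 -> 9 -> 7)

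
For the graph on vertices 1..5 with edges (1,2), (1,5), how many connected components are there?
3 (components: {1, 2, 5}, {3}, {4})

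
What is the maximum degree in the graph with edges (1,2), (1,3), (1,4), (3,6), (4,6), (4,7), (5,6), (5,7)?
3 (attained at vertices 1, 4, 6)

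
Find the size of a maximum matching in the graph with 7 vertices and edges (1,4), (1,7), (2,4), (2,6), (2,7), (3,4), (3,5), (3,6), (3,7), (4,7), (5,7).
3 (matching: (2,6), (3,4), (5,7); upper bound floor(n/2) = floor(7/2) = 3)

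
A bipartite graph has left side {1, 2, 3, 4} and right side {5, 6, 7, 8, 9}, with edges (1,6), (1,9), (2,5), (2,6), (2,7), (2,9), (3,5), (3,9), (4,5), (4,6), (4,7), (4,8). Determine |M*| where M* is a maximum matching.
4 (matching: (1,6), (2,7), (3,9), (4,8); upper bound min(|L|,|R|) = min(4,5) = 4)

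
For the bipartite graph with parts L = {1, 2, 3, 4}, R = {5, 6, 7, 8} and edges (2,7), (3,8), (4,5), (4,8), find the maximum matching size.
3 (matching: (2,7), (3,8), (4,5); upper bound min(|L|,|R|) = min(4,4) = 4)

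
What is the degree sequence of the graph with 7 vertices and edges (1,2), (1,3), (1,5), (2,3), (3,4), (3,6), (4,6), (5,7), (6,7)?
[4, 3, 3, 2, 2, 2, 2] (degrees: deg(1)=3, deg(2)=2, deg(3)=4, deg(4)=2, deg(5)=2, deg(6)=3, deg(7)=2)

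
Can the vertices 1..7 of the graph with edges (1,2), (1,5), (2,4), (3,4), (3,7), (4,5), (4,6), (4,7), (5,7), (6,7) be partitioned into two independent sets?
No (odd cycle of length 3: 4 -> 5 -> 7 -> 4)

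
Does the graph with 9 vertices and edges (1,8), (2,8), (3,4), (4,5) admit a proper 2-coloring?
Yes. Partition: {1, 2, 3, 5, 6, 7, 9}, {4, 8}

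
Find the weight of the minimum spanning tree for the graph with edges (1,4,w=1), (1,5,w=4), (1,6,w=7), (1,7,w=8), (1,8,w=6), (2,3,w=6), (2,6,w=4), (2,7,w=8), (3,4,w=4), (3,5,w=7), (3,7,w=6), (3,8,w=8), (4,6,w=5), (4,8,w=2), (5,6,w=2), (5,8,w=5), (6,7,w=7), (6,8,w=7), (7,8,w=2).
19 (MST edges: (1,4,w=1), (1,5,w=4), (2,6,w=4), (3,4,w=4), (4,8,w=2), (5,6,w=2), (7,8,w=2); sum of weights 1 + 4 + 4 + 4 + 2 + 2 + 2 = 19)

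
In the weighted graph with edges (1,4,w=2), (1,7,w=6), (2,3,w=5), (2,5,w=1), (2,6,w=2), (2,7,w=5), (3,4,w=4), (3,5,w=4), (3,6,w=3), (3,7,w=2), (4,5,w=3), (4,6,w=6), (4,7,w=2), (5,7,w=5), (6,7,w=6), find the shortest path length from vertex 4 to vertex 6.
6 (path: 4 -> 6; weights 6 = 6)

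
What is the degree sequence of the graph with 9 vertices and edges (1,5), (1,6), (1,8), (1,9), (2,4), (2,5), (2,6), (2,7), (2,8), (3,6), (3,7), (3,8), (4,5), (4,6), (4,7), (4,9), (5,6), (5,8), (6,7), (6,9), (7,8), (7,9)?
[7, 6, 5, 5, 5, 5, 4, 4, 3] (degrees: deg(1)=4, deg(2)=5, deg(3)=3, deg(4)=5, deg(5)=5, deg(6)=7, deg(7)=6, deg(8)=5, deg(9)=4)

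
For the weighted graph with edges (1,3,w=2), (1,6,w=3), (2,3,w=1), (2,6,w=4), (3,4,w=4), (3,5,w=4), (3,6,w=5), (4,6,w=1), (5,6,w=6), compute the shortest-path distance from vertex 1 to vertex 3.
2 (path: 1 -> 3; weights 2 = 2)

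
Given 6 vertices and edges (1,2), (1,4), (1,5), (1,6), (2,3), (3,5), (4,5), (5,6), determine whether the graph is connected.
Yes (BFS from 1 visits [1, 2, 4, 5, 6, 3] — all 6 vertices reached)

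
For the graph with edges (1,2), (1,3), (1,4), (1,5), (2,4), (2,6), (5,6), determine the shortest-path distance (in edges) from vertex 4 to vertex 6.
2 (path: 4 -> 2 -> 6, 2 edges)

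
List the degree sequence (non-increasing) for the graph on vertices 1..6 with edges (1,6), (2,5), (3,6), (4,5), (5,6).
[3, 3, 1, 1, 1, 1] (degrees: deg(1)=1, deg(2)=1, deg(3)=1, deg(4)=1, deg(5)=3, deg(6)=3)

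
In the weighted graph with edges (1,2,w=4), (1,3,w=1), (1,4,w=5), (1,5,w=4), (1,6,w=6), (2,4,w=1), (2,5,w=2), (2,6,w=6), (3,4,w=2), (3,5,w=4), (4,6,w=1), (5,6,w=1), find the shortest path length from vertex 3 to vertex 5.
4 (path: 3 -> 5; weights 4 = 4)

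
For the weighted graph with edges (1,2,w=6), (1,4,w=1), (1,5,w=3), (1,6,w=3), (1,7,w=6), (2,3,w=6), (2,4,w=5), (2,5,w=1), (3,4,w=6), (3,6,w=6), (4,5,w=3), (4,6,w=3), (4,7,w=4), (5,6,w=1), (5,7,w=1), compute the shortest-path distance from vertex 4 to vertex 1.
1 (path: 4 -> 1; weights 1 = 1)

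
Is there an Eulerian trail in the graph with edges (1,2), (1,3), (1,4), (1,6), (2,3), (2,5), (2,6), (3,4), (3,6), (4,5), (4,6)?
Yes — and in fact it has an Eulerian circuit (the graph is connected and all 6 vertices have even degree)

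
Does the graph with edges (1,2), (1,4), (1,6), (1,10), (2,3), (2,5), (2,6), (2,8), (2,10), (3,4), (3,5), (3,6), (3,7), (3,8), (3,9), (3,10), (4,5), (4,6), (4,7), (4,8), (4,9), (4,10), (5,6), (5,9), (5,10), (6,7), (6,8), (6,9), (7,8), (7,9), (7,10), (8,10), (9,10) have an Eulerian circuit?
Yes (the graph is connected and all 10 vertices have even degree)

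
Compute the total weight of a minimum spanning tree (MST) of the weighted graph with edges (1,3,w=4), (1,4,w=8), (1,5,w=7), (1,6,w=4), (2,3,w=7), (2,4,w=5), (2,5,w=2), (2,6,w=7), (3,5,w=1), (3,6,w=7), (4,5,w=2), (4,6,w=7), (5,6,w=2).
11 (MST edges: (1,3,w=4), (2,5,w=2), (3,5,w=1), (4,5,w=2), (5,6,w=2); sum of weights 4 + 2 + 1 + 2 + 2 = 11)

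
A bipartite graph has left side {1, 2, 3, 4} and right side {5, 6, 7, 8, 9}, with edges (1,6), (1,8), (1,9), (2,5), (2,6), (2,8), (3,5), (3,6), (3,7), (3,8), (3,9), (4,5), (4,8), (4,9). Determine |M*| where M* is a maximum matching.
4 (matching: (1,9), (2,6), (3,7), (4,8); upper bound min(|L|,|R|) = min(4,5) = 4)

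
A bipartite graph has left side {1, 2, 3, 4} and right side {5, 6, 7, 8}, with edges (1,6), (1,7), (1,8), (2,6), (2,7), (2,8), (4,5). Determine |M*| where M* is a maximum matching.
3 (matching: (1,8), (2,7), (4,5); upper bound min(|L|,|R|) = min(4,4) = 4)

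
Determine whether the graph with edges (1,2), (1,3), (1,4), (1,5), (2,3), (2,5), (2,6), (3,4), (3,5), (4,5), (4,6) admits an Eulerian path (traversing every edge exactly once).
Yes — and in fact it has an Eulerian circuit (the graph is connected and all 6 vertices have even degree)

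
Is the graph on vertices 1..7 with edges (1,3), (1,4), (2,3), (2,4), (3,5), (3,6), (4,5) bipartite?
Yes. Partition: {1, 2, 5, 6, 7}, {3, 4}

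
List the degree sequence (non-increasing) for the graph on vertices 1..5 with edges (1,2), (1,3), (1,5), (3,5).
[3, 2, 2, 1, 0] (degrees: deg(1)=3, deg(2)=1, deg(3)=2, deg(4)=0, deg(5)=2)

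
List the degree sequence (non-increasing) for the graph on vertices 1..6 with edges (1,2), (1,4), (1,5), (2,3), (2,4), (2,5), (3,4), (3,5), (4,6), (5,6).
[4, 4, 4, 3, 3, 2] (degrees: deg(1)=3, deg(2)=4, deg(3)=3, deg(4)=4, deg(5)=4, deg(6)=2)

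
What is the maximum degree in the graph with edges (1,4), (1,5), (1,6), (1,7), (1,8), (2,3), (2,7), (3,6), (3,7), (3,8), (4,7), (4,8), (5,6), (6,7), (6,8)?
5 (attained at vertices 1, 6, 7)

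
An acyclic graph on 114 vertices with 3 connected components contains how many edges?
111 (Each of the 3 component trees on V_i vertices has V_i - 1 edges; summing gives V - C = 114 - 3 = 111)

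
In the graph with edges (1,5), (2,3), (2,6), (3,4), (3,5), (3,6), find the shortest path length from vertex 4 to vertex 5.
2 (path: 4 -> 3 -> 5, 2 edges)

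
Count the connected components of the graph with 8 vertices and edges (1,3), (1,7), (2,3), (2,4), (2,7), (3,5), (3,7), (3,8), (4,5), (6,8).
1 (components: {1, 2, 3, 4, 5, 6, 7, 8})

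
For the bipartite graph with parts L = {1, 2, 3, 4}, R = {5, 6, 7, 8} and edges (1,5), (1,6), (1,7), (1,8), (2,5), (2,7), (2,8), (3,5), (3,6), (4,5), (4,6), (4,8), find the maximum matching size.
4 (matching: (1,8), (2,7), (3,6), (4,5); upper bound min(|L|,|R|) = min(4,4) = 4)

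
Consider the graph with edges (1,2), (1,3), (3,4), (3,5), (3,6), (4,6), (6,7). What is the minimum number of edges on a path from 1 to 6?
2 (path: 1 -> 3 -> 6, 2 edges)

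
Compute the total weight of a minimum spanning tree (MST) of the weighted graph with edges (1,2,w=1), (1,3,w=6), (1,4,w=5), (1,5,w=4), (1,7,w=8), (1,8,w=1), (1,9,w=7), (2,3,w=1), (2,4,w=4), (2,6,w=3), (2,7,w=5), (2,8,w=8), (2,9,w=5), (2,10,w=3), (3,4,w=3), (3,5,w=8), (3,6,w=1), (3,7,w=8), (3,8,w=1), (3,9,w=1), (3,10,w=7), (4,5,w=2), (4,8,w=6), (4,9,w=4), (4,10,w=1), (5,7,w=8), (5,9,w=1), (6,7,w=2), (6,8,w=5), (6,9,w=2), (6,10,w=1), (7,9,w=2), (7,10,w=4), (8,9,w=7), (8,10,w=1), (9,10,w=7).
10 (MST edges: (1,2,w=1), (1,8,w=1), (2,3,w=1), (3,6,w=1), (3,9,w=1), (4,10,w=1), (5,9,w=1), (6,7,w=2), (6,10,w=1); sum of weights 1 + 1 + 1 + 1 + 1 + 1 + 1 + 2 + 1 = 10)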